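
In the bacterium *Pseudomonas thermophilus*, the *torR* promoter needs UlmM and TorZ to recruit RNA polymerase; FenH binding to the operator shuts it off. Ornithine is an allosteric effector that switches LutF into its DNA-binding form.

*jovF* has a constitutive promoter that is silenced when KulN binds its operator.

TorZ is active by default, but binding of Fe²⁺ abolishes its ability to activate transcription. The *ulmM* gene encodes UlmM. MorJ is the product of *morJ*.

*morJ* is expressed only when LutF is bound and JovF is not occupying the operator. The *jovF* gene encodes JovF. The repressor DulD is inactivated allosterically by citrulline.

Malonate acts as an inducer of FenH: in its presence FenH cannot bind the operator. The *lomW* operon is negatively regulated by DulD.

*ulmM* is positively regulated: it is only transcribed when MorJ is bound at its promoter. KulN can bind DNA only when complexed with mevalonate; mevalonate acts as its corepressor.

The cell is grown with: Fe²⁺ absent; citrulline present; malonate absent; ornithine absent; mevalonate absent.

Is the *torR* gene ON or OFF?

OFF

Mevalonate is absent, so KulN is inactive.
With no repressor bound, *jovF* is transcribed.
So JovF is produced and active.
Ornithine is absent, so LutF is inactive.
With repressor JovF bound, *morJ* is not transcribed.
So MorJ is not produced.
Required activator MorJ is absent, so *ulmM* is not transcribed.
So UlmM is not produced.
Fe²⁺ is absent, so TorZ is active.
Malonate is absent, so FenH is active.
With repressor FenH bound, *torR* is not transcribed.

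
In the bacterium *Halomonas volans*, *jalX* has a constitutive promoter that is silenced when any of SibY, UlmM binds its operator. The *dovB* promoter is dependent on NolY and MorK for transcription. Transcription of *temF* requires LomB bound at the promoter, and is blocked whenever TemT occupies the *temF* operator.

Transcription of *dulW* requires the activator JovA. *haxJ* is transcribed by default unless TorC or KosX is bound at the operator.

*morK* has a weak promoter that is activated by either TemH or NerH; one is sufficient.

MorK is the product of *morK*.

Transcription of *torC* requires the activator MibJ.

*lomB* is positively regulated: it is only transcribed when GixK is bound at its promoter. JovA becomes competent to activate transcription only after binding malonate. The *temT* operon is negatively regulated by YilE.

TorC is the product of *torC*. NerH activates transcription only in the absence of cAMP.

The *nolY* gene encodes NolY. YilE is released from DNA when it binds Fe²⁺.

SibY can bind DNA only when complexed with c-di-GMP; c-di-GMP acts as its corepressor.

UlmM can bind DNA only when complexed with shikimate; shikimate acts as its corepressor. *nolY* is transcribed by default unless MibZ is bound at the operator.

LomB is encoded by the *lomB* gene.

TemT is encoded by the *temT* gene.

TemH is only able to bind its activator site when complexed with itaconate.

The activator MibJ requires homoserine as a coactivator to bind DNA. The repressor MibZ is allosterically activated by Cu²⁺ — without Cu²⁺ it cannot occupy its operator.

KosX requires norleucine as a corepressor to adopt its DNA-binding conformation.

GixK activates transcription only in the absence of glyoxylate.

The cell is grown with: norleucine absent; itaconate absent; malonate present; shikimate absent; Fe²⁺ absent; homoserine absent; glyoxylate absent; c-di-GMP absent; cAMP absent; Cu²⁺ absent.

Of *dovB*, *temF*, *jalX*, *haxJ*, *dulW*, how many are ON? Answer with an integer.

Cu²⁺ is absent, so MibZ is inactive.
With no repressor bound, *nolY* is transcribed.
So NolY is produced and active.
Itaconate is absent, so TemH is inactive.
cAMP is absent, so NerH is active.
Activator NerH is present, so *morK* is transcribed.
So MorK is produced and active.
No repressor is bound and NolY and MorK are active, so *dovB* is transcribed.
→ *dovB* is ON.
Glyoxylate is absent, so GixK is active.
No repressor is bound and GixK is active, so *lomB* is transcribed.
So LomB is produced and active.
Fe²⁺ is absent, so YilE is active.
With repressor YilE bound, *temT* is not transcribed.
So TemT is not produced.
No repressor is bound and LomB is active, so *temF* is transcribed.
→ *temF* is ON.
c-di-GMP is absent, so SibY is inactive.
Shikimate is absent, so UlmM is inactive.
With no repressor bound, *jalX* is transcribed.
→ *jalX* is ON.
Homoserine is absent, so MibJ is inactive.
Required activator MibJ is absent, so *torC* is not transcribed.
So TorC is not produced.
Norleucine is absent, so KosX is inactive.
With no repressor bound, *haxJ* is transcribed.
→ *haxJ* is ON.
Malonate is present, so JovA is active.
No repressor is bound and JovA is active, so *dulW* is transcribed.
→ *dulW* is ON.
5 of the 5 genes are transcribed.

5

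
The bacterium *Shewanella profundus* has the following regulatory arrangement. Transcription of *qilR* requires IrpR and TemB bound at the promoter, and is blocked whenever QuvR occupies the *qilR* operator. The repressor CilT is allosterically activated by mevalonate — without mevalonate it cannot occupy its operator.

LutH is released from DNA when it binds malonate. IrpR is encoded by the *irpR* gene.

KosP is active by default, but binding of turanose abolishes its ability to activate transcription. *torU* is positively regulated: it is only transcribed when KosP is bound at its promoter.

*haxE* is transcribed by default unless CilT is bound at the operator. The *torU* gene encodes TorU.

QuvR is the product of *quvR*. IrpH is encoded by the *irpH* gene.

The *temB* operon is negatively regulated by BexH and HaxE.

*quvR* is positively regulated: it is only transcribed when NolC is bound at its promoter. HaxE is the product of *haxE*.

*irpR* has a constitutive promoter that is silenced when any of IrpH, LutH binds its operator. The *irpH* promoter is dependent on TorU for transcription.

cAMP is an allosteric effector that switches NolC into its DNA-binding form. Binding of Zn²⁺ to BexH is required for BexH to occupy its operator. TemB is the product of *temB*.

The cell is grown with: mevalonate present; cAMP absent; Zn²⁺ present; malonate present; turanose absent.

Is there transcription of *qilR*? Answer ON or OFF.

OFF

Turanose is absent, so KosP is active.
No repressor is bound and KosP is active, so *torU* is transcribed.
So TorU is produced and active.
No repressor is bound and TorU is active, so *irpH* is transcribed.
So IrpH is produced and active.
Malonate is present, so LutH is inactive.
With repressor IrpH bound, *irpR* is not transcribed.
So IrpR is not produced.
Zn²⁺ is present, so BexH is active.
Mevalonate is present, so CilT is active.
With repressor CilT bound, *haxE* is not transcribed.
So HaxE is not produced.
With repressor BexH bound, *temB* is not transcribed.
So TemB is not produced.
cAMP is absent, so NolC is inactive.
Required activator NolC is absent, so *quvR* is not transcribed.
So QuvR is not produced.
Required activator IrpR is absent, so *qilR* is not transcribed.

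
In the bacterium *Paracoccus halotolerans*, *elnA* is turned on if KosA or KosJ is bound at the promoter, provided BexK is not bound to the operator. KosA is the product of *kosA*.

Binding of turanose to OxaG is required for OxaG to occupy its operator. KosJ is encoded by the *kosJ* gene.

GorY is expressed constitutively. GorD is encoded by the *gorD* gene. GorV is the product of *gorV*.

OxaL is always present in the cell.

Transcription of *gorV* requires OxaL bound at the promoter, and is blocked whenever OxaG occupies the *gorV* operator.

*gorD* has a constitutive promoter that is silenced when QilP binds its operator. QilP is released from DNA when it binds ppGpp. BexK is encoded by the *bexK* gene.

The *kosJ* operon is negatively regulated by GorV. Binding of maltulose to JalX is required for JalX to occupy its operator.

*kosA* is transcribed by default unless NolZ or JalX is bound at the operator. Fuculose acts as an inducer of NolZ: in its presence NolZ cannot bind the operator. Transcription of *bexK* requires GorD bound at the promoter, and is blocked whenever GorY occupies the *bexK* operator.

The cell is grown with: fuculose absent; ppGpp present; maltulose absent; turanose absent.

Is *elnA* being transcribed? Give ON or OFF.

OFF

GorY is produced constitutively and is active.
ppGpp is present, so QilP is inactive.
With no repressor bound, *gorD* is transcribed.
So GorD is produced and active.
With repressor GorY bound, *bexK* is not transcribed.
So BexK is not produced.
Fuculose is absent, so NolZ is active.
Maltulose is absent, so JalX is inactive.
With repressor NolZ bound, *kosA* is not transcribed.
So KosA is not produced.
OxaL is produced constitutively and is active.
Turanose is absent, so OxaG is inactive.
No repressor is bound and OxaL is active, so *gorV* is transcribed.
So GorV is produced and active.
With repressor GorV bound, *kosJ* is not transcribed.
So KosJ is not produced.
No activator is available at the *elnA* promoter, so *elnA* is not transcribed.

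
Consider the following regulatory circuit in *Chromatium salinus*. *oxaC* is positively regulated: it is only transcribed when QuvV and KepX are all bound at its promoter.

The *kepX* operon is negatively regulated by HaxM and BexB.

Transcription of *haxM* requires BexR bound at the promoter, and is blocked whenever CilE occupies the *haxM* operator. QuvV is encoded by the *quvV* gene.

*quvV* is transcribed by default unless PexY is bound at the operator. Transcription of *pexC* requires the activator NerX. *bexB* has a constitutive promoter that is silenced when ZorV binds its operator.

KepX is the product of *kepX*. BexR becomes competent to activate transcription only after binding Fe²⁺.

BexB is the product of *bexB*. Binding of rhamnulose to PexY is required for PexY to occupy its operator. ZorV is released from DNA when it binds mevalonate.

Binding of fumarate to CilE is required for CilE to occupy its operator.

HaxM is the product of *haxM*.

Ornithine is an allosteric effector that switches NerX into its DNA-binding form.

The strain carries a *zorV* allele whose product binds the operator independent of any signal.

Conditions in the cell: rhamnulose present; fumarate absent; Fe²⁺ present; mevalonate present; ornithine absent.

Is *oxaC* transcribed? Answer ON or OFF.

Rhamnulose is present, so PexY is active.
With repressor PexY bound, *quvV* is not transcribed.
So QuvV is not produced.
Fumarate is absent, so CilE is inactive.
Fe²⁺ is present, so BexR is active.
No repressor is bound and BexR is active, so *haxM* is transcribed.
So HaxM is produced and active.
ZorV is constitutively active in this strain.
With repressor ZorV bound, *bexB* is not transcribed.
So BexB is not produced.
With repressor HaxM bound, *kepX* is not transcribed.
So KepX is not produced.
Required activator QuvV is absent, so *oxaC* is not transcribed.

OFF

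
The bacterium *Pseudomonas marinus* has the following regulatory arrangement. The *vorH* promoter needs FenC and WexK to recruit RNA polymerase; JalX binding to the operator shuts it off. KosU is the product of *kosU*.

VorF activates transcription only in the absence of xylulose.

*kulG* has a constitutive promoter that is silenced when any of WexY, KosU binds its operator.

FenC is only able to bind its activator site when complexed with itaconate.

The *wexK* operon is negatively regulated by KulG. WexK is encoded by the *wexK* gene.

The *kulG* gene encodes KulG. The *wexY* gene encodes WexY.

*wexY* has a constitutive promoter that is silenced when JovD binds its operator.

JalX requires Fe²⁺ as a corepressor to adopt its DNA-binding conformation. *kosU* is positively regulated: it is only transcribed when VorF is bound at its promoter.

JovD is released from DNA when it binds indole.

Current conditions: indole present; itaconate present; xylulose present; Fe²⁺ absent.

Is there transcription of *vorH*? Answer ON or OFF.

ON

Itaconate is present, so FenC is active.
Fe²⁺ is absent, so JalX is inactive.
Indole is present, so JovD is inactive.
With no repressor bound, *wexY* is transcribed.
So WexY is produced and active.
Xylulose is present, so VorF is inactive.
Required activator VorF is absent, so *kosU* is not transcribed.
So KosU is not produced.
With repressor WexY bound, *kulG* is not transcribed.
So KulG is not produced.
With no repressor bound, *wexK* is transcribed.
So WexK is produced and active.
No repressor is bound and FenC and WexK are active, so *vorH* is transcribed.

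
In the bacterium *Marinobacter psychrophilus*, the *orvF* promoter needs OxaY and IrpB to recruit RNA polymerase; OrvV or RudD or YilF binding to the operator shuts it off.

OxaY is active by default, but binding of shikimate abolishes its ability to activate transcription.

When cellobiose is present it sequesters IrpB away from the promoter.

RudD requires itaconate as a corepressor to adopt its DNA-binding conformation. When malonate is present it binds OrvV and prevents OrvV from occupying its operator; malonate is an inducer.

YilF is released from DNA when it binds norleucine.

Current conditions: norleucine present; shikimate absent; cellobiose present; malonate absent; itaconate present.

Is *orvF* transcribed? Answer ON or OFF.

OFF

Shikimate is absent, so OxaY is active.
Cellobiose is present, so IrpB is inactive.
Malonate is absent, so OrvV is active.
Itaconate is present, so RudD is active.
Norleucine is present, so YilF is inactive.
With repressor OrvV bound, *orvF* is not transcribed.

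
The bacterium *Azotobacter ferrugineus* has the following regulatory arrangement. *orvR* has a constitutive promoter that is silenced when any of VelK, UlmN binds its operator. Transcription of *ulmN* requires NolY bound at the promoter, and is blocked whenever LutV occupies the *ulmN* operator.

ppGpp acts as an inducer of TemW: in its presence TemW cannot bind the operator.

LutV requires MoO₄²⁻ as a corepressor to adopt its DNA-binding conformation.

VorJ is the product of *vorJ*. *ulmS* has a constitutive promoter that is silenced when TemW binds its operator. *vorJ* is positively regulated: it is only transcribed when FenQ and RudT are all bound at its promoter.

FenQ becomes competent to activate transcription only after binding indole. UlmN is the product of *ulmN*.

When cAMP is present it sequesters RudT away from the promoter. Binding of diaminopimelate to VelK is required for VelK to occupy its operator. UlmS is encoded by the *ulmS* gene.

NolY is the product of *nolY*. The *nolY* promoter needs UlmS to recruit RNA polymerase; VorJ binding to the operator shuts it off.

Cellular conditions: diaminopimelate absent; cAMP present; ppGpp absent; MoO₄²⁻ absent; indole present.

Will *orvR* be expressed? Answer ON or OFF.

Diaminopimelate is absent, so VelK is inactive.
MoO₄²⁻ is absent, so LutV is inactive.
ppGpp is absent, so TemW is active.
With repressor TemW bound, *ulmS* is not transcribed.
So UlmS is not produced.
Indole is present, so FenQ is active.
cAMP is present, so RudT is inactive.
Required activator RudT is absent, so *vorJ* is not transcribed.
So VorJ is not produced.
Required activator UlmS is absent, so *nolY* is not transcribed.
So NolY is not produced.
Required activator NolY is absent, so *ulmN* is not transcribed.
So UlmN is not produced.
With no repressor bound, *orvR* is transcribed.

ON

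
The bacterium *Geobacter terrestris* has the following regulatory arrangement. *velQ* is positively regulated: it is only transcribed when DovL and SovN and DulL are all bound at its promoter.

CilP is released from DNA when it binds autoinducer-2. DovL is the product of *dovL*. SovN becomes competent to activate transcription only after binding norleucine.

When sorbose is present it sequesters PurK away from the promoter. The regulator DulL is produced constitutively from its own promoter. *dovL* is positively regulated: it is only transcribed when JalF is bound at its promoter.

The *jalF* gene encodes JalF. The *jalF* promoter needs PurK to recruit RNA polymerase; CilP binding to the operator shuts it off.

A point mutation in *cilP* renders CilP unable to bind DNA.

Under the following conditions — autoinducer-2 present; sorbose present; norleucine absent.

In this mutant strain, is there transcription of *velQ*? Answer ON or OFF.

Sorbose is present, so PurK is inactive.
CilP is non-functional in this strain, so it has no effect.
Required activator PurK is absent, so *jalF* is not transcribed.
So JalF is not produced.
Required activator JalF is absent, so *dovL* is not transcribed.
So DovL is not produced.
Norleucine is absent, so SovN is inactive.
DulL is produced constitutively and is active.
Required activator DovL is absent, so *velQ* is not transcribed.

OFF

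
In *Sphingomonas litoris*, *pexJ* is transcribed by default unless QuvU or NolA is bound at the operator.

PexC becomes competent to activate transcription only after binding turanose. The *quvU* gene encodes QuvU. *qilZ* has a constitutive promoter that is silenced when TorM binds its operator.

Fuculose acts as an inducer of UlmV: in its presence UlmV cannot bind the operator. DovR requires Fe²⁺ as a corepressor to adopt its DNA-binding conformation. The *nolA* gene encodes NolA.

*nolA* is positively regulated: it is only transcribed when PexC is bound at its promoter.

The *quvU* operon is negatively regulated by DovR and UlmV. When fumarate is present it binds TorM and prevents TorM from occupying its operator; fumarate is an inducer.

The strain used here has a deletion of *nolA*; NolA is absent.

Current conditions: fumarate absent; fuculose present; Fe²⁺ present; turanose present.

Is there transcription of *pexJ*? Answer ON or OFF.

Fe²⁺ is present, so DovR is active.
Fuculose is present, so UlmV is inactive.
With repressor DovR bound, *quvU* is not transcribed.
So QuvU is not produced.
NolA is non-functional in this strain, so it has no effect.
With no repressor bound, *pexJ* is transcribed.

ON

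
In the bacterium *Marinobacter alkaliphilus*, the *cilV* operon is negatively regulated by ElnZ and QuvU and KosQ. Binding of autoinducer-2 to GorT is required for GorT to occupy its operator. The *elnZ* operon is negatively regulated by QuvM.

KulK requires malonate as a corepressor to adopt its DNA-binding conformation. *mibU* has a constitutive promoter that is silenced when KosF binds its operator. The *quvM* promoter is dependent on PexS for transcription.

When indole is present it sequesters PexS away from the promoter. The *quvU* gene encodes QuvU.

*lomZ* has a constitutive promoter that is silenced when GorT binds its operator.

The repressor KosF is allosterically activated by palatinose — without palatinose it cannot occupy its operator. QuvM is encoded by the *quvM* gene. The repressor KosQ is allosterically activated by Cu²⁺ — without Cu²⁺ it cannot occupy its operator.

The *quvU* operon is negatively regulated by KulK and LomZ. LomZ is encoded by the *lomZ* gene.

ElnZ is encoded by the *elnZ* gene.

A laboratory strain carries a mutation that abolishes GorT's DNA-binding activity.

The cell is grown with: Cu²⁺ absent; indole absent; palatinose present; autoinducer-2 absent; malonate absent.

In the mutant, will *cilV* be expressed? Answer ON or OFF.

Indole is absent, so PexS is active.
No repressor is bound and PexS is active, so *quvM* is transcribed.
So QuvM is produced and active.
With repressor QuvM bound, *elnZ* is not transcribed.
So ElnZ is not produced.
Malonate is absent, so KulK is inactive.
GorT is non-functional in this strain, so it has no effect.
With no repressor bound, *lomZ* is transcribed.
So LomZ is produced and active.
With repressor LomZ bound, *quvU* is not transcribed.
So QuvU is not produced.
Cu²⁺ is absent, so KosQ is inactive.
With no repressor bound, *cilV* is transcribed.

ON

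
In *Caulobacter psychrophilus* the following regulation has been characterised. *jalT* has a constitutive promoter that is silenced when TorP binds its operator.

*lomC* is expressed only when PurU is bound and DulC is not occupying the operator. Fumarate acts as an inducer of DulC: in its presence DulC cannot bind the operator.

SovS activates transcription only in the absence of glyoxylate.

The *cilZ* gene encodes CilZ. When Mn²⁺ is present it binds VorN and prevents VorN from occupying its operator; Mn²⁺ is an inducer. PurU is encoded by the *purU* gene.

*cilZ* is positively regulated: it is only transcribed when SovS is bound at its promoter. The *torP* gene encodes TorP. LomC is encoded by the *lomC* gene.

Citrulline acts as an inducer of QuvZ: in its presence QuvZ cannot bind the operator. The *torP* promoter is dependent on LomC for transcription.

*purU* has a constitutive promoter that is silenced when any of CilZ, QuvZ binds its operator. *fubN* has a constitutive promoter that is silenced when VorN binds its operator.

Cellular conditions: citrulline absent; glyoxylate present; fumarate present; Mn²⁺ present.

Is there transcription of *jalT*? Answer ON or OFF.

ON

Glyoxylate is present, so SovS is inactive.
Required activator SovS is absent, so *cilZ* is not transcribed.
So CilZ is not produced.
Citrulline is absent, so QuvZ is active.
With repressor QuvZ bound, *purU* is not transcribed.
So PurU is not produced.
Fumarate is present, so DulC is inactive.
Required activator PurU is absent, so *lomC* is not transcribed.
So LomC is not produced.
Required activator LomC is absent, so *torP* is not transcribed.
So TorP is not produced.
With no repressor bound, *jalT* is transcribed.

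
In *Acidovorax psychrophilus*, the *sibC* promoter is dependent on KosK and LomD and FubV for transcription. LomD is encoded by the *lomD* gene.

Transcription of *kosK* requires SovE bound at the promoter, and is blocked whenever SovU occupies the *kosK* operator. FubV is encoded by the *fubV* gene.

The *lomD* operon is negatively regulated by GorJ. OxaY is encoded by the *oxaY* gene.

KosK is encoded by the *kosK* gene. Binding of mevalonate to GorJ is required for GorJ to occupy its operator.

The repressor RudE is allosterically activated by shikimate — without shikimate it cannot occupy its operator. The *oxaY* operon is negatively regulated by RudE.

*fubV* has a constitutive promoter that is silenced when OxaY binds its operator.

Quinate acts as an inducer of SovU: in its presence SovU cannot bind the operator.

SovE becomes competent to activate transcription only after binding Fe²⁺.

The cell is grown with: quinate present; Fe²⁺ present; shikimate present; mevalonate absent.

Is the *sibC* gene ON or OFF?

ON

Quinate is present, so SovU is inactive.
Fe²⁺ is present, so SovE is active.
No repressor is bound and SovE is active, so *kosK* is transcribed.
So KosK is produced and active.
Mevalonate is absent, so GorJ is inactive.
With no repressor bound, *lomD* is transcribed.
So LomD is produced and active.
Shikimate is present, so RudE is active.
With repressor RudE bound, *oxaY* is not transcribed.
So OxaY is not produced.
With no repressor bound, *fubV* is transcribed.
So FubV is produced and active.
No repressor is bound and KosK and LomD and FubV are active, so *sibC* is transcribed.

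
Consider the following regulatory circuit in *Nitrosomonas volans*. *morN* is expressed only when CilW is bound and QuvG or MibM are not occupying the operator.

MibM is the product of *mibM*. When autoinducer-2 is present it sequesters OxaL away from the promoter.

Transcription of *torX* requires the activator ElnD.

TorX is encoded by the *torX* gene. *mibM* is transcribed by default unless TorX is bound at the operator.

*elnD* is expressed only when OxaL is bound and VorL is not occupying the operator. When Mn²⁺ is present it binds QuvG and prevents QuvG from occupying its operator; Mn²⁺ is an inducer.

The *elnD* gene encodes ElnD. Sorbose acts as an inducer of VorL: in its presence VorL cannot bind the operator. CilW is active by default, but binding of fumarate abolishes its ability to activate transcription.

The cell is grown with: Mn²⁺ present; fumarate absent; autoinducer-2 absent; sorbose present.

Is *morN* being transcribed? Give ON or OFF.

ON

Fumarate is absent, so CilW is active.
Mn²⁺ is present, so QuvG is inactive.
Autoinducer-2 is absent, so OxaL is active.
Sorbose is present, so VorL is inactive.
No repressor is bound and OxaL is active, so *elnD* is transcribed.
So ElnD is produced and active.
No repressor is bound and ElnD is active, so *torX* is transcribed.
So TorX is produced and active.
With repressor TorX bound, *mibM* is not transcribed.
So MibM is not produced.
No repressor is bound and CilW is active, so *morN* is transcribed.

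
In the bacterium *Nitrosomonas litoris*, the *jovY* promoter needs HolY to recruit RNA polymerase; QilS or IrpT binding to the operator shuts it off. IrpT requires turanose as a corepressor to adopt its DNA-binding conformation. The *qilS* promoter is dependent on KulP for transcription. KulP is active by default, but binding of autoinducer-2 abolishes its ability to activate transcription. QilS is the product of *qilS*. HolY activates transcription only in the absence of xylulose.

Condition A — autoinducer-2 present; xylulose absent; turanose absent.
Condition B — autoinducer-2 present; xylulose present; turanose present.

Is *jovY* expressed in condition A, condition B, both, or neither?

Condition A:
Autoinducer-2 is present, so KulP is inactive.
Required activator KulP is absent, so *qilS* is not transcribed.
So QilS is not produced.
Xylulose is absent, so HolY is active.
Turanose is absent, so IrpT is inactive.
No repressor is bound and HolY is active, so *jovY* is transcribed.
→ *jovY* is ON in A.
Condition B:
Autoinducer-2 is present, so KulP is inactive.
Required activator KulP is absent, so *qilS* is not transcribed.
So QilS is not produced.
Xylulose is present, so HolY is inactive.
Turanose is present, so IrpT is active.
With repressor IrpT bound, *jovY* is not transcribed.
→ *jovY* is OFF in B.

A only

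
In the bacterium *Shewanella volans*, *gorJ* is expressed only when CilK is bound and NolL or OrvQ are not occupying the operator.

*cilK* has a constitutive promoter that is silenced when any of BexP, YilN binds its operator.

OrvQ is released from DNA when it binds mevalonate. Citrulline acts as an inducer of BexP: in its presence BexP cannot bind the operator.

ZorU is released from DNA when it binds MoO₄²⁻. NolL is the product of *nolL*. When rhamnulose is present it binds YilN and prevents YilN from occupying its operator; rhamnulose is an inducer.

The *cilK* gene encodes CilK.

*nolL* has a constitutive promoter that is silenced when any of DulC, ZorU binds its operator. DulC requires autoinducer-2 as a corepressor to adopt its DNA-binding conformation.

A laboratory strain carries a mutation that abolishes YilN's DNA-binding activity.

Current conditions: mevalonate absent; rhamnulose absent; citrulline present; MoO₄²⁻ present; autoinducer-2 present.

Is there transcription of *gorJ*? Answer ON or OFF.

OFF

Autoinducer-2 is present, so DulC is active.
MoO₄²⁻ is present, so ZorU is inactive.
With repressor DulC bound, *nolL* is not transcribed.
So NolL is not produced.
Mevalonate is absent, so OrvQ is active.
Citrulline is present, so BexP is inactive.
YilN is non-functional in this strain, so it has no effect.
With no repressor bound, *cilK* is transcribed.
So CilK is produced and active.
With repressor OrvQ bound, *gorJ* is not transcribed.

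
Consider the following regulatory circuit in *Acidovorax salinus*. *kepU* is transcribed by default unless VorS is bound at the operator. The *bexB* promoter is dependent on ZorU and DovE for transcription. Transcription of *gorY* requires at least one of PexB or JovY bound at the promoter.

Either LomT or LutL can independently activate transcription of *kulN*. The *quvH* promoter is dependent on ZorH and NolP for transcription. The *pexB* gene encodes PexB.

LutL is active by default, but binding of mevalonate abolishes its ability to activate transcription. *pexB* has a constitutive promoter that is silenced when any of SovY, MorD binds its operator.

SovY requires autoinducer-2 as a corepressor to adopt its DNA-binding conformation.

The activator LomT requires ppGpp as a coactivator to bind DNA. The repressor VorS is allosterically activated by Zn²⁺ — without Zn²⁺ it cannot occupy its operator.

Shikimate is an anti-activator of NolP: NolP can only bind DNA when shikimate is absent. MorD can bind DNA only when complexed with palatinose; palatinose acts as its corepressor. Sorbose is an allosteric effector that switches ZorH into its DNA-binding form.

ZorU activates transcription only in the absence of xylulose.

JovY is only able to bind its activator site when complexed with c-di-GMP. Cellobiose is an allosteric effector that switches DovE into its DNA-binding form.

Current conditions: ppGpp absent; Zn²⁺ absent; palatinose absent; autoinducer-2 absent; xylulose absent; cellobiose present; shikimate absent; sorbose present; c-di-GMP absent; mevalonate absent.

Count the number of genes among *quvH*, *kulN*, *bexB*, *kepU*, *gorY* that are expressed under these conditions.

5

Sorbose is present, so ZorH is active.
Shikimate is absent, so NolP is active.
No repressor is bound and ZorH and NolP are active, so *quvH* is transcribed.
→ *quvH* is ON.
ppGpp is absent, so LomT is inactive.
Mevalonate is absent, so LutL is active.
Activator LutL is present, so *kulN* is transcribed.
→ *kulN* is ON.
Xylulose is absent, so ZorU is active.
Cellobiose is present, so DovE is active.
No repressor is bound and ZorU and DovE are active, so *bexB* is transcribed.
→ *bexB* is ON.
Zn²⁺ is absent, so VorS is inactive.
With no repressor bound, *kepU* is transcribed.
→ *kepU* is ON.
Autoinducer-2 is absent, so SovY is inactive.
Palatinose is absent, so MorD is inactive.
With no repressor bound, *pexB* is transcribed.
So PexB is produced and active.
c-di-GMP is absent, so JovY is inactive.
Activator PexB is present, so *gorY* is transcribed.
→ *gorY* is ON.
5 of the 5 genes are transcribed.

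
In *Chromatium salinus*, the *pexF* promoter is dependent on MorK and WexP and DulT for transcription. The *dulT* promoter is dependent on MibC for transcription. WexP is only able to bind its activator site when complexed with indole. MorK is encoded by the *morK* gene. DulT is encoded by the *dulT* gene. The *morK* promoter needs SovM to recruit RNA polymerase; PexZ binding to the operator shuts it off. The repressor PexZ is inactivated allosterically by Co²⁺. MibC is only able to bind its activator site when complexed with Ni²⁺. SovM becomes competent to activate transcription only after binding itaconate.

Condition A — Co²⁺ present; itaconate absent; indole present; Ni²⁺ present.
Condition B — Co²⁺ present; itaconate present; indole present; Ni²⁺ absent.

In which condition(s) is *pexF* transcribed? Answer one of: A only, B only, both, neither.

Condition A:
Co²⁺ is present, so PexZ is inactive.
Itaconate is absent, so SovM is inactive.
Required activator SovM is absent, so *morK* is not transcribed.
So MorK is not produced.
Indole is present, so WexP is active.
Ni²⁺ is present, so MibC is active.
No repressor is bound and MibC is active, so *dulT* is transcribed.
So DulT is produced and active.
Required activator MorK is absent, so *pexF* is not transcribed.
→ *pexF* is OFF in A.
Condition B:
Co²⁺ is present, so PexZ is inactive.
Itaconate is present, so SovM is active.
No repressor is bound and SovM is active, so *morK* is transcribed.
So MorK is produced and active.
Indole is present, so WexP is active.
Ni²⁺ is absent, so MibC is inactive.
Required activator MibC is absent, so *dulT* is not transcribed.
So DulT is not produced.
Required activator DulT is absent, so *pexF* is not transcribed.
→ *pexF* is OFF in B.

neither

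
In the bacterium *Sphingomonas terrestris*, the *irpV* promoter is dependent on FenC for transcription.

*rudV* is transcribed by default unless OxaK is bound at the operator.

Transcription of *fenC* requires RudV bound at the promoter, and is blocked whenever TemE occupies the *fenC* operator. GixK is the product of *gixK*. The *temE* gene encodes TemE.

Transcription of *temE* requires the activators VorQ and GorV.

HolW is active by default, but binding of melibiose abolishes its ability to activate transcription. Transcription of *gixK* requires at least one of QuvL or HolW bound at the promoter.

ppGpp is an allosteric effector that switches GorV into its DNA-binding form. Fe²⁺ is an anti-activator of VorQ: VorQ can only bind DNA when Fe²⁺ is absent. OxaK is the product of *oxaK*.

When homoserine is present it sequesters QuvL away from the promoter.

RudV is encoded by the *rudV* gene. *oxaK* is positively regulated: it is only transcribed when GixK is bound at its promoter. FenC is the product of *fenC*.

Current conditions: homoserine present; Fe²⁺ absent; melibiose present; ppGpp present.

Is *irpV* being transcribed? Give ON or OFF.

Homoserine is present, so QuvL is inactive.
Melibiose is present, so HolW is inactive.
No activator is available at the *gixK* promoter, so *gixK* is not transcribed.
So GixK is not produced.
Required activator GixK is absent, so *oxaK* is not transcribed.
So OxaK is not produced.
With no repressor bound, *rudV* is transcribed.
So RudV is produced and active.
Fe²⁺ is absent, so VorQ is active.
ppGpp is present, so GorV is active.
No repressor is bound and VorQ and GorV are active, so *temE* is transcribed.
So TemE is produced and active.
With repressor TemE bound, *fenC* is not transcribed.
So FenC is not produced.
Required activator FenC is absent, so *irpV* is not transcribed.

OFF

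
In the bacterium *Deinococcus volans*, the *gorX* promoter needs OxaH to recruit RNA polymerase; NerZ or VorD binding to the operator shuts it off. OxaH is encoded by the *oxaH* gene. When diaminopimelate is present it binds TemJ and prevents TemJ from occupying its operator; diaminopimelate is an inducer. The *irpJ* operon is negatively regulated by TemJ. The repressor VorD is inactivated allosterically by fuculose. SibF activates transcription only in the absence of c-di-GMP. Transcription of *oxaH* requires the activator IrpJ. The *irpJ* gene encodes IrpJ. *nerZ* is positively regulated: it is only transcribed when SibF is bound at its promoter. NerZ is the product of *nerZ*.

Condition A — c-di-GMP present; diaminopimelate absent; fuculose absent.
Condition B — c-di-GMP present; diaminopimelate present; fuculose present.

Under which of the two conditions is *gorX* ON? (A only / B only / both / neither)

B only

Condition A:
c-di-GMP is present, so SibF is inactive.
Required activator SibF is absent, so *nerZ* is not transcribed.
So NerZ is not produced.
Diaminopimelate is absent, so TemJ is active.
With repressor TemJ bound, *irpJ* is not transcribed.
So IrpJ is not produced.
Required activator IrpJ is absent, so *oxaH* is not transcribed.
So OxaH is not produced.
Fuculose is absent, so VorD is active.
With repressor VorD bound, *gorX* is not transcribed.
→ *gorX* is OFF in A.
Condition B:
c-di-GMP is present, so SibF is inactive.
Required activator SibF is absent, so *nerZ* is not transcribed.
So NerZ is not produced.
Diaminopimelate is present, so TemJ is inactive.
With no repressor bound, *irpJ* is transcribed.
So IrpJ is produced and active.
No repressor is bound and IrpJ is active, so *oxaH* is transcribed.
So OxaH is produced and active.
Fuculose is present, so VorD is inactive.
No repressor is bound and OxaH is active, so *gorX* is transcribed.
→ *gorX* is ON in B.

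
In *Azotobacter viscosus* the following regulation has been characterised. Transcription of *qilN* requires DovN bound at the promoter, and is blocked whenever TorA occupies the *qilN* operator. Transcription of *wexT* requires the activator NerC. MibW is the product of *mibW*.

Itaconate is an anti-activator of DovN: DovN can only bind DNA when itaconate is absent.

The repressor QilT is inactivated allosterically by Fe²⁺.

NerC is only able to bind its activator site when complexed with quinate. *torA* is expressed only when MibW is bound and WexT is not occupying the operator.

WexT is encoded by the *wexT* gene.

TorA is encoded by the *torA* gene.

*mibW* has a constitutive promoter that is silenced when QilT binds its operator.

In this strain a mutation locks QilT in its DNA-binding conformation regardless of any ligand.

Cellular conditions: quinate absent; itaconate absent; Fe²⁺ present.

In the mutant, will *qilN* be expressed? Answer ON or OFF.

ON

Quinate is absent, so NerC is inactive.
Required activator NerC is absent, so *wexT* is not transcribed.
So WexT is not produced.
QilT is constitutively active in this strain.
With repressor QilT bound, *mibW* is not transcribed.
So MibW is not produced.
Required activator MibW is absent, so *torA* is not transcribed.
So TorA is not produced.
Itaconate is absent, so DovN is active.
No repressor is bound and DovN is active, so *qilN* is transcribed.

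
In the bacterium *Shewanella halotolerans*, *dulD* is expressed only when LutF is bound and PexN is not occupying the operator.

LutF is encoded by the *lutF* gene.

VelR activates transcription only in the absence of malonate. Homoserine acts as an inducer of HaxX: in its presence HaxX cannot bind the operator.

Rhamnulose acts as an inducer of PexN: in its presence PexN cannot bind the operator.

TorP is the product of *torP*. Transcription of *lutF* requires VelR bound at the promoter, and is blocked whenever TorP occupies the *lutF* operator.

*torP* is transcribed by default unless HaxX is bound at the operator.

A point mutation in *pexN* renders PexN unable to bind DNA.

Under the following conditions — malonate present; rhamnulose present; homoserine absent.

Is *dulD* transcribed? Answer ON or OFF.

Homoserine is absent, so HaxX is active.
With repressor HaxX bound, *torP* is not transcribed.
So TorP is not produced.
Malonate is present, so VelR is inactive.
Required activator VelR is absent, so *lutF* is not transcribed.
So LutF is not produced.
PexN is non-functional in this strain, so it has no effect.
Required activator LutF is absent, so *dulD* is not transcribed.

OFF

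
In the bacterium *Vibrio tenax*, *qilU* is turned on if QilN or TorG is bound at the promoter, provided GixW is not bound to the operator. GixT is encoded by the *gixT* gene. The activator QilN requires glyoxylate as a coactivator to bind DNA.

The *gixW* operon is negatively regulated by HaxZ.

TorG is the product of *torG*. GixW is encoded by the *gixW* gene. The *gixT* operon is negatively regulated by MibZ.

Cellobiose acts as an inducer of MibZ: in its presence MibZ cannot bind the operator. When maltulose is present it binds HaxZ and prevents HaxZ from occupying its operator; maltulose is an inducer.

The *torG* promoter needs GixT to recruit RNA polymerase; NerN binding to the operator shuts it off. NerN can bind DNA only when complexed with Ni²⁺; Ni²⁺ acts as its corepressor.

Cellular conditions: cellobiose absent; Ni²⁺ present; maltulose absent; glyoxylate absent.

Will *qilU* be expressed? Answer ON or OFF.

Glyoxylate is absent, so QilN is inactive.
Maltulose is absent, so HaxZ is active.
With repressor HaxZ bound, *gixW* is not transcribed.
So GixW is not produced.
Cellobiose is absent, so MibZ is active.
With repressor MibZ bound, *gixT* is not transcribed.
So GixT is not produced.
Ni²⁺ is present, so NerN is active.
With repressor NerN bound, *torG* is not transcribed.
So TorG is not produced.
No activator is available at the *qilU* promoter, so *qilU* is not transcribed.

OFF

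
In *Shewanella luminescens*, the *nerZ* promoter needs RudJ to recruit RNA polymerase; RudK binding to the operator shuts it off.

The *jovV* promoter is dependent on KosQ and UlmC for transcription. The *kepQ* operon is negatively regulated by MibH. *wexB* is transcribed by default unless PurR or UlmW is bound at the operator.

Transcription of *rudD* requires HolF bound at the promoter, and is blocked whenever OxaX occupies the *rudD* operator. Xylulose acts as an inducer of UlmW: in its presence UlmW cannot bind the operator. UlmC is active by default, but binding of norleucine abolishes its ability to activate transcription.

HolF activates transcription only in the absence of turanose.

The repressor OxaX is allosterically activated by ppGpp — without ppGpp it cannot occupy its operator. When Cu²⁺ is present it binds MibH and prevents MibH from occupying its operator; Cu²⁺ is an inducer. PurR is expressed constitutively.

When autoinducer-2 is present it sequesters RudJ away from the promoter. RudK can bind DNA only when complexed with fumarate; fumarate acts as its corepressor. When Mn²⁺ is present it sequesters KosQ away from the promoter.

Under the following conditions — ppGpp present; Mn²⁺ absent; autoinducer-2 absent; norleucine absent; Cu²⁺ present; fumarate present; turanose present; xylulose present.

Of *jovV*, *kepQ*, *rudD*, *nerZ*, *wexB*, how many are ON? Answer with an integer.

Mn²⁺ is absent, so KosQ is active.
Norleucine is absent, so UlmC is active.
No repressor is bound and KosQ and UlmC are active, so *jovV* is transcribed.
→ *jovV* is ON.
Cu²⁺ is present, so MibH is inactive.
With no repressor bound, *kepQ* is transcribed.
→ *kepQ* is ON.
Turanose is present, so HolF is inactive.
ppGpp is present, so OxaX is active.
With repressor OxaX bound, *rudD* is not transcribed.
→ *rudD* is OFF.
Fumarate is present, so RudK is active.
Autoinducer-2 is absent, so RudJ is active.
With repressor RudK bound, *nerZ* is not transcribed.
→ *nerZ* is OFF.
PurR is produced constitutively and is active.
Xylulose is present, so UlmW is inactive.
With repressor PurR bound, *wexB* is not transcribed.
→ *wexB* is OFF.
2 of the 5 genes are transcribed.

2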